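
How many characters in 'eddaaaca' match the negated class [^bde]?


Negated class [^bde] matches any char NOT in {b, d, e}
Scanning 'eddaaaca':
  pos 0: 'e' -> no (excluded)
  pos 1: 'd' -> no (excluded)
  pos 2: 'd' -> no (excluded)
  pos 3: 'a' -> MATCH
  pos 4: 'a' -> MATCH
  pos 5: 'a' -> MATCH
  pos 6: 'c' -> MATCH
  pos 7: 'a' -> MATCH
Total matches: 5

5


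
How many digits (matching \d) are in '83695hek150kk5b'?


\d matches any digit 0-9.
Scanning '83695hek150kk5b':
  pos 0: '8' -> DIGIT
  pos 1: '3' -> DIGIT
  pos 2: '6' -> DIGIT
  pos 3: '9' -> DIGIT
  pos 4: '5' -> DIGIT
  pos 8: '1' -> DIGIT
  pos 9: '5' -> DIGIT
  pos 10: '0' -> DIGIT
  pos 13: '5' -> DIGIT
Digits found: ['8', '3', '6', '9', '5', '1', '5', '0', '5']
Total: 9

9


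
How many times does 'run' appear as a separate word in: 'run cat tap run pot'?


Scanning each word for exact match 'run':
  Word 1: 'run' -> MATCH
  Word 2: 'cat' -> no
  Word 3: 'tap' -> no
  Word 4: 'run' -> MATCH
  Word 5: 'pot' -> no
Total matches: 2

2


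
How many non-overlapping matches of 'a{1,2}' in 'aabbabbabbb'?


Pattern 'a{1,2}' matches between 1 and 2 consecutive a's (greedy).
String: 'aabbabbabbb'
Finding runs of a's and applying greedy matching:
  Run at pos 0: 'aa' (length 2)
  Run at pos 4: 'a' (length 1)
  Run at pos 7: 'a' (length 1)
Matches: ['aa', 'a', 'a']
Count: 3

3


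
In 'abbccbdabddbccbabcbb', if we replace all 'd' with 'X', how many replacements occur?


re.sub('d', 'X', text) replaces every occurrence of 'd' with 'X'.
Text: 'abbccbdabddbccbabcbb'
Scanning for 'd':
  pos 6: 'd' -> replacement #1
  pos 9: 'd' -> replacement #2
  pos 10: 'd' -> replacement #3
Total replacements: 3

3


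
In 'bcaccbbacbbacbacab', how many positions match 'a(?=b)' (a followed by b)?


Lookahead 'a(?=b)' matches 'a' only when followed by 'b'.
String: 'bcaccbbacbbacbacab'
Checking each position where char is 'a':
  pos 2: 'a' -> no (next='c')
  pos 7: 'a' -> no (next='c')
  pos 11: 'a' -> no (next='c')
  pos 14: 'a' -> no (next='c')
  pos 16: 'a' -> MATCH (next='b')
Matching positions: [16]
Count: 1

1


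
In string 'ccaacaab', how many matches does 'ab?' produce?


Pattern 'ab?' matches 'a' optionally followed by 'b'.
String: 'ccaacaab'
Scanning left to right for 'a' then checking next char:
  Match 1: 'a' (a not followed by b)
  Match 2: 'a' (a not followed by b)
  Match 3: 'a' (a not followed by b)
  Match 4: 'ab' (a followed by b)
Total matches: 4

4


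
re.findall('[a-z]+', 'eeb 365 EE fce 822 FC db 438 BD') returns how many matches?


Pattern '[a-z]+' finds one or more lowercase letters.
Text: 'eeb 365 EE fce 822 FC db 438 BD'
Scanning for matches:
  Match 1: 'eeb'
  Match 2: 'fce'
  Match 3: 'db'
Total matches: 3

3


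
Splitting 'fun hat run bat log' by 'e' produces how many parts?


Splitting by 'e' breaks the string at each occurrence of the separator.
Text: 'fun hat run bat log'
Parts after split:
  Part 1: 'fun hat run bat log'
Total parts: 1

1


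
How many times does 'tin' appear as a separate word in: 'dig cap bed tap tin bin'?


Scanning each word for exact match 'tin':
  Word 1: 'dig' -> no
  Word 2: 'cap' -> no
  Word 3: 'bed' -> no
  Word 4: 'tap' -> no
  Word 5: 'tin' -> MATCH
  Word 6: 'bin' -> no
Total matches: 1

1


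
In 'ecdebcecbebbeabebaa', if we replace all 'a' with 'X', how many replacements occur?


re.sub('a', 'X', text) replaces every occurrence of 'a' with 'X'.
Text: 'ecdebcecbebbeabebaa'
Scanning for 'a':
  pos 13: 'a' -> replacement #1
  pos 17: 'a' -> replacement #2
  pos 18: 'a' -> replacement #3
Total replacements: 3

3


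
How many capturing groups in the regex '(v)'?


To count capturing groups, count each '(' that starts a group.
Pattern: '(v)'
Walking through the pattern:
  Position 0: '(' -> group #1
Total capturing groups: 1

1


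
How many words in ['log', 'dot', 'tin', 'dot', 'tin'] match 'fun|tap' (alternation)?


Alternation 'fun|tap' matches either 'fun' or 'tap'.
Checking each word:
  'log' -> no
  'dot' -> no
  'tin' -> no
  'dot' -> no
  'tin' -> no
Matches: []
Count: 0

0


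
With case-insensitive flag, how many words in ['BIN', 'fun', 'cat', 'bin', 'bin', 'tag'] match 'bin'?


Case-insensitive matching: compare each word's lowercase form to 'bin'.
  'BIN' -> lower='bin' -> MATCH
  'fun' -> lower='fun' -> no
  'cat' -> lower='cat' -> no
  'bin' -> lower='bin' -> MATCH
  'bin' -> lower='bin' -> MATCH
  'tag' -> lower='tag' -> no
Matches: ['BIN', 'bin', 'bin']
Count: 3

3


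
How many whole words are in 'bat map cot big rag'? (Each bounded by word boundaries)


Word boundaries (\b) mark the start/end of each word.
Text: 'bat map cot big rag'
Splitting by whitespace:
  Word 1: 'bat'
  Word 2: 'map'
  Word 3: 'cot'
  Word 4: 'big'
  Word 5: 'rag'
Total whole words: 5

5


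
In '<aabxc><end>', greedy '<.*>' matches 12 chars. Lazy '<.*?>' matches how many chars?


Greedy '<.*>' tries to match as MUCH as possible.
Lazy '<.*?>' tries to match as LITTLE as possible.

String: '<aabxc><end>'
Greedy '<.*>' starts at first '<' and extends to the LAST '>': '<aabxc><end>' (12 chars)
Lazy '<.*?>' starts at first '<' and stops at the FIRST '>': '<aabxc>' (7 chars)

7


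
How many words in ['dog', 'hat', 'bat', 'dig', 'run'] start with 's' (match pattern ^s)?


Pattern ^s anchors to start of word. Check which words begin with 's':
  'dog' -> no
  'hat' -> no
  'bat' -> no
  'dig' -> no
  'run' -> no
Matching words: []
Count: 0

0


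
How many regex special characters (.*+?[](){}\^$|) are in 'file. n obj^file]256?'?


Regex special characters are: . * + ? [ ] ( ) { } \ ^ $ |
Scanning 'file. n obj^file]256?':
  pos 4: '.' -> SPECIAL
  pos 11: '^' -> SPECIAL
  pos 16: ']' -> SPECIAL
  pos 20: '?' -> SPECIAL
Special chars found: ['.', '^', ']', '?']
Total: 4

4


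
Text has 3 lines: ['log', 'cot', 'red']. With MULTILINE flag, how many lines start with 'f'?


With MULTILINE flag, ^ matches the start of each line.
Lines: ['log', 'cot', 'red']
Checking which lines start with 'f':
  Line 1: 'log' -> no
  Line 2: 'cot' -> no
  Line 3: 'red' -> no
Matching lines: []
Count: 0

0


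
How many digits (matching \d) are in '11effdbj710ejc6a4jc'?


\d matches any digit 0-9.
Scanning '11effdbj710ejc6a4jc':
  pos 0: '1' -> DIGIT
  pos 1: '1' -> DIGIT
  pos 8: '7' -> DIGIT
  pos 9: '1' -> DIGIT
  pos 10: '0' -> DIGIT
  pos 14: '6' -> DIGIT
  pos 16: '4' -> DIGIT
Digits found: ['1', '1', '7', '1', '0', '6', '4']
Total: 7

7


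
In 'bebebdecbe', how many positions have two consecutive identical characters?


Looking for consecutive identical characters in 'bebebdecbe':
  pos 0-1: 'b' vs 'e' -> different
  pos 1-2: 'e' vs 'b' -> different
  pos 2-3: 'b' vs 'e' -> different
  pos 3-4: 'e' vs 'b' -> different
  pos 4-5: 'b' vs 'd' -> different
  pos 5-6: 'd' vs 'e' -> different
  pos 6-7: 'e' vs 'c' -> different
  pos 7-8: 'c' vs 'b' -> different
  pos 8-9: 'b' vs 'e' -> different
Consecutive identical pairs: []
Count: 0

0


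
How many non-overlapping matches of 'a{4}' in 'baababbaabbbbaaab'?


Pattern 'a{4}' matches exactly 4 consecutive a's (greedy, non-overlapping).
String: 'baababbaabbbbaaab'
Scanning for runs of a's:
  Run at pos 1: 'aa' (length 2) -> 0 match(es)
  Run at pos 4: 'a' (length 1) -> 0 match(es)
  Run at pos 7: 'aa' (length 2) -> 0 match(es)
  Run at pos 13: 'aaa' (length 3) -> 0 match(es)
Matches found: []
Total: 0

0


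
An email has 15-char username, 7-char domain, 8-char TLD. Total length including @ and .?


An email address has format: username@domain.tld
Username length: 15
'@' character: 1
Domain length: 7
'.' character: 1
TLD length: 8
Total = 15 + 1 + 7 + 1 + 8 = 32

32


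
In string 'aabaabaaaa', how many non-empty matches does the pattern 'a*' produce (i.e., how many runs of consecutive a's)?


Pattern 'a*' matches zero or more a's. We want non-empty runs of consecutive a's.
String: 'aabaabaaaa'
Walking through the string to find runs of a's:
  Run 1: positions 0-1 -> 'aa'
  Run 2: positions 3-4 -> 'aa'
  Run 3: positions 6-9 -> 'aaaa'
Non-empty runs found: ['aa', 'aa', 'aaaa']
Count: 3

3


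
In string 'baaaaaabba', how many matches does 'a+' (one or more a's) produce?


Pattern 'a+' matches one or more consecutive a's.
String: 'baaaaaabba'
Scanning for runs of a:
  Match 1: 'aaaaaa' (length 6)
  Match 2: 'a' (length 1)
Total matches: 2

2


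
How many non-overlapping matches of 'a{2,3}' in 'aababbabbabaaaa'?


Pattern 'a{2,3}' matches between 2 and 3 consecutive a's (greedy).
String: 'aababbabbabaaaa'
Finding runs of a's and applying greedy matching:
  Run at pos 0: 'aa' (length 2)
  Run at pos 3: 'a' (length 1)
  Run at pos 6: 'a' (length 1)
  Run at pos 9: 'a' (length 1)
  Run at pos 11: 'aaaa' (length 4)
Matches: ['aa', 'aaa']
Count: 2

2


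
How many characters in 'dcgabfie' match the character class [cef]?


Character class [cef] matches any of: {c, e, f}
Scanning string 'dcgabfie' character by character:
  pos 0: 'd' -> no
  pos 1: 'c' -> MATCH
  pos 2: 'g' -> no
  pos 3: 'a' -> no
  pos 4: 'b' -> no
  pos 5: 'f' -> MATCH
  pos 6: 'i' -> no
  pos 7: 'e' -> MATCH
Total matches: 3

3


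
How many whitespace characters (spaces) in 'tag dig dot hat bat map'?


\s matches whitespace characters (spaces, tabs, etc.).
Text: 'tag dig dot hat bat map'
This text has 6 words separated by spaces.
Number of spaces = number of words - 1 = 6 - 1 = 5

5


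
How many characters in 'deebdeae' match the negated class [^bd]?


Negated class [^bd] matches any char NOT in {b, d}
Scanning 'deebdeae':
  pos 0: 'd' -> no (excluded)
  pos 1: 'e' -> MATCH
  pos 2: 'e' -> MATCH
  pos 3: 'b' -> no (excluded)
  pos 4: 'd' -> no (excluded)
  pos 5: 'e' -> MATCH
  pos 6: 'a' -> MATCH
  pos 7: 'e' -> MATCH
Total matches: 5

5


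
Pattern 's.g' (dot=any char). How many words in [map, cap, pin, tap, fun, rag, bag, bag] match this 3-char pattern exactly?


Pattern 's.g' means: starts with 's', any single char, ends with 'g'.
Checking each word (must be exactly 3 chars):
  'map' (len=3): no
  'cap' (len=3): no
  'pin' (len=3): no
  'tap' (len=3): no
  'fun' (len=3): no
  'rag' (len=3): no
  'bag' (len=3): no
  'bag' (len=3): no
Matching words: []
Total: 0

0


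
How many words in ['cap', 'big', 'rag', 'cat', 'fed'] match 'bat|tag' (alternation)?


Alternation 'bat|tag' matches either 'bat' or 'tag'.
Checking each word:
  'cap' -> no
  'big' -> no
  'rag' -> no
  'cat' -> no
  'fed' -> no
Matches: []
Count: 0

0


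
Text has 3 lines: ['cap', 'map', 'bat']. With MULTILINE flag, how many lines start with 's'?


With MULTILINE flag, ^ matches the start of each line.
Lines: ['cap', 'map', 'bat']
Checking which lines start with 's':
  Line 1: 'cap' -> no
  Line 2: 'map' -> no
  Line 3: 'bat' -> no
Matching lines: []
Count: 0

0


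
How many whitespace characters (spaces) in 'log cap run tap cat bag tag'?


\s matches whitespace characters (spaces, tabs, etc.).
Text: 'log cap run tap cat bag tag'
This text has 7 words separated by spaces.
Number of spaces = number of words - 1 = 7 - 1 = 6

6


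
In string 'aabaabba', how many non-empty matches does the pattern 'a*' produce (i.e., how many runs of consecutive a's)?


Pattern 'a*' matches zero or more a's. We want non-empty runs of consecutive a's.
String: 'aabaabba'
Walking through the string to find runs of a's:
  Run 1: positions 0-1 -> 'aa'
  Run 2: positions 3-4 -> 'aa'
  Run 3: positions 7-7 -> 'a'
Non-empty runs found: ['aa', 'aa', 'a']
Count: 3

3


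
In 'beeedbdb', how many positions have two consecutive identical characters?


Looking for consecutive identical characters in 'beeedbdb':
  pos 0-1: 'b' vs 'e' -> different
  pos 1-2: 'e' vs 'e' -> MATCH ('ee')
  pos 2-3: 'e' vs 'e' -> MATCH ('ee')
  pos 3-4: 'e' vs 'd' -> different
  pos 4-5: 'd' vs 'b' -> different
  pos 5-6: 'b' vs 'd' -> different
  pos 6-7: 'd' vs 'b' -> different
Consecutive identical pairs: ['ee', 'ee']
Count: 2

2


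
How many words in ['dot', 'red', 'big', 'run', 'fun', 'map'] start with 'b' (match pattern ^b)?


Pattern ^b anchors to start of word. Check which words begin with 'b':
  'dot' -> no
  'red' -> no
  'big' -> MATCH (starts with 'b')
  'run' -> no
  'fun' -> no
  'map' -> no
Matching words: ['big']
Count: 1

1


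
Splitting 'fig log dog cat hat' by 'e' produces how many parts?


Splitting by 'e' breaks the string at each occurrence of the separator.
Text: 'fig log dog cat hat'
Parts after split:
  Part 1: 'fig log dog cat hat'
Total parts: 1

1


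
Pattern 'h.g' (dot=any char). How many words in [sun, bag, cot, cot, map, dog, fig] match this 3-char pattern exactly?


Pattern 'h.g' means: starts with 'h', any single char, ends with 'g'.
Checking each word (must be exactly 3 chars):
  'sun' (len=3): no
  'bag' (len=3): no
  'cot' (len=3): no
  'cot' (len=3): no
  'map' (len=3): no
  'dog' (len=3): no
  'fig' (len=3): no
Matching words: []
Total: 0

0


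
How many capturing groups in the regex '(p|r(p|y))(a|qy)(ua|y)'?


To count capturing groups, count each '(' that starts a group.
Pattern: '(p|r(p|y))(a|qy)(ua|y)'
Walking through the pattern:
  Position 0: '(' -> group #1
  Position 4: '(' -> group #2
  Position 10: '(' -> group #3
  Position 16: '(' -> group #4
Total capturing groups: 4

4


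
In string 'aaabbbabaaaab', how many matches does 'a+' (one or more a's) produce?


Pattern 'a+' matches one or more consecutive a's.
String: 'aaabbbabaaaab'
Scanning for runs of a:
  Match 1: 'aaa' (length 3)
  Match 2: 'a' (length 1)
  Match 3: 'aaaa' (length 4)
Total matches: 3

3


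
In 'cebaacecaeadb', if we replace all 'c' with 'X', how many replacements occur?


re.sub('c', 'X', text) replaces every occurrence of 'c' with 'X'.
Text: 'cebaacecaeadb'
Scanning for 'c':
  pos 0: 'c' -> replacement #1
  pos 5: 'c' -> replacement #2
  pos 7: 'c' -> replacement #3
Total replacements: 3

3


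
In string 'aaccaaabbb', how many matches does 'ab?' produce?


Pattern 'ab?' matches 'a' optionally followed by 'b'.
String: 'aaccaaabbb'
Scanning left to right for 'a' then checking next char:
  Match 1: 'a' (a not followed by b)
  Match 2: 'a' (a not followed by b)
  Match 3: 'a' (a not followed by b)
  Match 4: 'a' (a not followed by b)
  Match 5: 'ab' (a followed by b)
Total matches: 5

5


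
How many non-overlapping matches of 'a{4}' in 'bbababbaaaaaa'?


Pattern 'a{4}' matches exactly 4 consecutive a's (greedy, non-overlapping).
String: 'bbababbaaaaaa'
Scanning for runs of a's:
  Run at pos 2: 'a' (length 1) -> 0 match(es)
  Run at pos 4: 'a' (length 1) -> 0 match(es)
  Run at pos 7: 'aaaaaa' (length 6) -> 1 match(es)
Matches found: ['aaaa']
Total: 1

1


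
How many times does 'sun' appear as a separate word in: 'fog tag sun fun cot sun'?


Scanning each word for exact match 'sun':
  Word 1: 'fog' -> no
  Word 2: 'tag' -> no
  Word 3: 'sun' -> MATCH
  Word 4: 'fun' -> no
  Word 5: 'cot' -> no
  Word 6: 'sun' -> MATCH
Total matches: 2

2


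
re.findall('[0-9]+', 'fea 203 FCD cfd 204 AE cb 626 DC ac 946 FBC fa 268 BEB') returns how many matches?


Pattern '[0-9]+' finds one or more digits.
Text: 'fea 203 FCD cfd 204 AE cb 626 DC ac 946 FBC fa 268 BEB'
Scanning for matches:
  Match 1: '203'
  Match 2: '204'
  Match 3: '626'
  Match 4: '946'
  Match 5: '268'
Total matches: 5

5


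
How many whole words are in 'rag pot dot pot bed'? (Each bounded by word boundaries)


Word boundaries (\b) mark the start/end of each word.
Text: 'rag pot dot pot bed'
Splitting by whitespace:
  Word 1: 'rag'
  Word 2: 'pot'
  Word 3: 'dot'
  Word 4: 'pot'
  Word 5: 'bed'
Total whole words: 5

5


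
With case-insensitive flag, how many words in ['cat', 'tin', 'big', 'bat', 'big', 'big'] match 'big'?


Case-insensitive matching: compare each word's lowercase form to 'big'.
  'cat' -> lower='cat' -> no
  'tin' -> lower='tin' -> no
  'big' -> lower='big' -> MATCH
  'bat' -> lower='bat' -> no
  'big' -> lower='big' -> MATCH
  'big' -> lower='big' -> MATCH
Matches: ['big', 'big', 'big']
Count: 3

3


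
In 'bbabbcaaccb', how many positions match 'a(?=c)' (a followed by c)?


Lookahead 'a(?=c)' matches 'a' only when followed by 'c'.
String: 'bbabbcaaccb'
Checking each position where char is 'a':
  pos 2: 'a' -> no (next='b')
  pos 6: 'a' -> no (next='a')
  pos 7: 'a' -> MATCH (next='c')
Matching positions: [7]
Count: 1

1


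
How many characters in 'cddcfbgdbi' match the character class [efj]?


Character class [efj] matches any of: {e, f, j}
Scanning string 'cddcfbgdbi' character by character:
  pos 0: 'c' -> no
  pos 1: 'd' -> no
  pos 2: 'd' -> no
  pos 3: 'c' -> no
  pos 4: 'f' -> MATCH
  pos 5: 'b' -> no
  pos 6: 'g' -> no
  pos 7: 'd' -> no
  pos 8: 'b' -> no
  pos 9: 'i' -> no
Total matches: 1

1


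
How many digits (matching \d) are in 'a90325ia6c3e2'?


\d matches any digit 0-9.
Scanning 'a90325ia6c3e2':
  pos 1: '9' -> DIGIT
  pos 2: '0' -> DIGIT
  pos 3: '3' -> DIGIT
  pos 4: '2' -> DIGIT
  pos 5: '5' -> DIGIT
  pos 8: '6' -> DIGIT
  pos 10: '3' -> DIGIT
  pos 12: '2' -> DIGIT
Digits found: ['9', '0', '3', '2', '5', '6', '3', '2']
Total: 8

8


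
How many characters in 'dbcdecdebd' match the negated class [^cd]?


Negated class [^cd] matches any char NOT in {c, d}
Scanning 'dbcdecdebd':
  pos 0: 'd' -> no (excluded)
  pos 1: 'b' -> MATCH
  pos 2: 'c' -> no (excluded)
  pos 3: 'd' -> no (excluded)
  pos 4: 'e' -> MATCH
  pos 5: 'c' -> no (excluded)
  pos 6: 'd' -> no (excluded)
  pos 7: 'e' -> MATCH
  pos 8: 'b' -> MATCH
  pos 9: 'd' -> no (excluded)
Total matches: 4

4


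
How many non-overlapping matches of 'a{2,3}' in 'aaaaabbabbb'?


Pattern 'a{2,3}' matches between 2 and 3 consecutive a's (greedy).
String: 'aaaaabbabbb'
Finding runs of a's and applying greedy matching:
  Run at pos 0: 'aaaaa' (length 5)
  Run at pos 7: 'a' (length 1)
Matches: ['aaa', 'aa']
Count: 2

2


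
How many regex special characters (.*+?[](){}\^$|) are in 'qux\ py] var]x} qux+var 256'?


Regex special characters are: . * + ? [ ] ( ) { } \ ^ $ |
Scanning 'qux\ py] var]x} qux+var 256':
  pos 3: '\' -> SPECIAL
  pos 7: ']' -> SPECIAL
  pos 12: ']' -> SPECIAL
  pos 14: '}' -> SPECIAL
  pos 19: '+' -> SPECIAL
Special chars found: ['\\', ']', ']', '}', '+']
Total: 5

5


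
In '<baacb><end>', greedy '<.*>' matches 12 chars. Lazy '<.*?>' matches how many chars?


Greedy '<.*>' tries to match as MUCH as possible.
Lazy '<.*?>' tries to match as LITTLE as possible.

String: '<baacb><end>'
Greedy '<.*>' starts at first '<' and extends to the LAST '>': '<baacb><end>' (12 chars)
Lazy '<.*?>' starts at first '<' and stops at the FIRST '>': '<baacb>' (7 chars)

7


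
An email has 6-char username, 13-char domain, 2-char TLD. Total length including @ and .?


An email address has format: username@domain.tld
Username length: 6
'@' character: 1
Domain length: 13
'.' character: 1
TLD length: 2
Total = 6 + 1 + 13 + 1 + 2 = 23

23


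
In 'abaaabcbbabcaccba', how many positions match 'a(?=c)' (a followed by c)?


Lookahead 'a(?=c)' matches 'a' only when followed by 'c'.
String: 'abaaabcbbabcaccba'
Checking each position where char is 'a':
  pos 0: 'a' -> no (next='b')
  pos 2: 'a' -> no (next='a')
  pos 3: 'a' -> no (next='a')
  pos 4: 'a' -> no (next='b')
  pos 9: 'a' -> no (next='b')
  pos 12: 'a' -> MATCH (next='c')
Matching positions: [12]
Count: 1

1


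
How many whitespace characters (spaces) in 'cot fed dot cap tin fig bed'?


\s matches whitespace characters (spaces, tabs, etc.).
Text: 'cot fed dot cap tin fig bed'
This text has 7 words separated by spaces.
Number of spaces = number of words - 1 = 7 - 1 = 6

6


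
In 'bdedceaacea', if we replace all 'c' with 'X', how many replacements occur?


re.sub('c', 'X', text) replaces every occurrence of 'c' with 'X'.
Text: 'bdedceaacea'
Scanning for 'c':
  pos 4: 'c' -> replacement #1
  pos 8: 'c' -> replacement #2
Total replacements: 2

2


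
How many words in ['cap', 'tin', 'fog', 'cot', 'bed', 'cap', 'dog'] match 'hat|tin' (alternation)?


Alternation 'hat|tin' matches either 'hat' or 'tin'.
Checking each word:
  'cap' -> no
  'tin' -> MATCH
  'fog' -> no
  'cot' -> no
  'bed' -> no
  'cap' -> no
  'dog' -> no
Matches: ['tin']
Count: 1

1


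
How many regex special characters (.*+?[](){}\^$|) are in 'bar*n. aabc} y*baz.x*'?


Regex special characters are: . * + ? [ ] ( ) { } \ ^ $ |
Scanning 'bar*n. aabc} y*baz.x*':
  pos 3: '*' -> SPECIAL
  pos 5: '.' -> SPECIAL
  pos 11: '}' -> SPECIAL
  pos 14: '*' -> SPECIAL
  pos 18: '.' -> SPECIAL
  pos 20: '*' -> SPECIAL
Special chars found: ['*', '.', '}', '*', '.', '*']
Total: 6

6


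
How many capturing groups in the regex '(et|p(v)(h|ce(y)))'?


To count capturing groups, count each '(' that starts a group.
Pattern: '(et|p(v)(h|ce(y)))'
Walking through the pattern:
  Position 0: '(' -> group #1
  Position 5: '(' -> group #2
  Position 8: '(' -> group #3
  Position 13: '(' -> group #4
Total capturing groups: 4

4


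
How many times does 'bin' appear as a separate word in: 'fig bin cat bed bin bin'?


Scanning each word for exact match 'bin':
  Word 1: 'fig' -> no
  Word 2: 'bin' -> MATCH
  Word 3: 'cat' -> no
  Word 4: 'bed' -> no
  Word 5: 'bin' -> MATCH
  Word 6: 'bin' -> MATCH
Total matches: 3

3


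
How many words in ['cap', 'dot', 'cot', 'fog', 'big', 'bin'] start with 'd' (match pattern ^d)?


Pattern ^d anchors to start of word. Check which words begin with 'd':
  'cap' -> no
  'dot' -> MATCH (starts with 'd')
  'cot' -> no
  'fog' -> no
  'big' -> no
  'bin' -> no
Matching words: ['dot']
Count: 1

1


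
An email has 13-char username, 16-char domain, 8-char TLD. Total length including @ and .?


An email address has format: username@domain.tld
Username length: 13
'@' character: 1
Domain length: 16
'.' character: 1
TLD length: 8
Total = 13 + 1 + 16 + 1 + 8 = 39

39


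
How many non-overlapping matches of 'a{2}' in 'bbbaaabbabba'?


Pattern 'a{2}' matches exactly 2 consecutive a's (greedy, non-overlapping).
String: 'bbbaaabbabba'
Scanning for runs of a's:
  Run at pos 3: 'aaa' (length 3) -> 1 match(es)
  Run at pos 8: 'a' (length 1) -> 0 match(es)
  Run at pos 11: 'a' (length 1) -> 0 match(es)
Matches found: ['aa']
Total: 1

1


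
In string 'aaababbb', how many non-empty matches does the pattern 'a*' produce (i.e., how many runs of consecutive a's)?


Pattern 'a*' matches zero or more a's. We want non-empty runs of consecutive a's.
String: 'aaababbb'
Walking through the string to find runs of a's:
  Run 1: positions 0-2 -> 'aaa'
  Run 2: positions 4-4 -> 'a'
Non-empty runs found: ['aaa', 'a']
Count: 2

2


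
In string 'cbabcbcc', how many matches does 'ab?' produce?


Pattern 'ab?' matches 'a' optionally followed by 'b'.
String: 'cbabcbcc'
Scanning left to right for 'a' then checking next char:
  Match 1: 'ab' (a followed by b)
Total matches: 1

1


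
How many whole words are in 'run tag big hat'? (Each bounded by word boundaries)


Word boundaries (\b) mark the start/end of each word.
Text: 'run tag big hat'
Splitting by whitespace:
  Word 1: 'run'
  Word 2: 'tag'
  Word 3: 'big'
  Word 4: 'hat'
Total whole words: 4

4


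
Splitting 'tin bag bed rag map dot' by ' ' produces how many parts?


Splitting by ' ' breaks the string at each occurrence of the separator.
Text: 'tin bag bed rag map dot'
Parts after split:
  Part 1: 'tin'
  Part 2: 'bag'
  Part 3: 'bed'
  Part 4: 'rag'
  Part 5: 'map'
  Part 6: 'dot'
Total parts: 6

6


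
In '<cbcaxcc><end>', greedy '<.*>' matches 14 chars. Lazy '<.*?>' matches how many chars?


Greedy '<.*>' tries to match as MUCH as possible.
Lazy '<.*?>' tries to match as LITTLE as possible.

String: '<cbcaxcc><end>'
Greedy '<.*>' starts at first '<' and extends to the LAST '>': '<cbcaxcc><end>' (14 chars)
Lazy '<.*?>' starts at first '<' and stops at the FIRST '>': '<cbcaxcc>' (9 chars)

9


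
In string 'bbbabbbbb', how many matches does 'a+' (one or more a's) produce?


Pattern 'a+' matches one or more consecutive a's.
String: 'bbbabbbbb'
Scanning for runs of a:
  Match 1: 'a' (length 1)
Total matches: 1

1


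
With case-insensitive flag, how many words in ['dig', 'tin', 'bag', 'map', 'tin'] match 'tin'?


Case-insensitive matching: compare each word's lowercase form to 'tin'.
  'dig' -> lower='dig' -> no
  'tin' -> lower='tin' -> MATCH
  'bag' -> lower='bag' -> no
  'map' -> lower='map' -> no
  'tin' -> lower='tin' -> MATCH
Matches: ['tin', 'tin']
Count: 2

2


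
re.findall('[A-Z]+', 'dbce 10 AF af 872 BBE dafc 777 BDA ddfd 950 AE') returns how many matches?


Pattern '[A-Z]+' finds one or more uppercase letters.
Text: 'dbce 10 AF af 872 BBE dafc 777 BDA ddfd 950 AE'
Scanning for matches:
  Match 1: 'AF'
  Match 2: 'BBE'
  Match 3: 'BDA'
  Match 4: 'AE'
Total matches: 4

4


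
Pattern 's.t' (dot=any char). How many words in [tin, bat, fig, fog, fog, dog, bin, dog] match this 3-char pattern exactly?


Pattern 's.t' means: starts with 's', any single char, ends with 't'.
Checking each word (must be exactly 3 chars):
  'tin' (len=3): no
  'bat' (len=3): no
  'fig' (len=3): no
  'fog' (len=3): no
  'fog' (len=3): no
  'dog' (len=3): no
  'bin' (len=3): no
  'dog' (len=3): no
Matching words: []
Total: 0

0


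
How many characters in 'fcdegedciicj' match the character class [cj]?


Character class [cj] matches any of: {c, j}
Scanning string 'fcdegedciicj' character by character:
  pos 0: 'f' -> no
  pos 1: 'c' -> MATCH
  pos 2: 'd' -> no
  pos 3: 'e' -> no
  pos 4: 'g' -> no
  pos 5: 'e' -> no
  pos 6: 'd' -> no
  pos 7: 'c' -> MATCH
  pos 8: 'i' -> no
  pos 9: 'i' -> no
  pos 10: 'c' -> MATCH
  pos 11: 'j' -> MATCH
Total matches: 4

4


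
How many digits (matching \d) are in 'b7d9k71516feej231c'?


\d matches any digit 0-9.
Scanning 'b7d9k71516feej231c':
  pos 1: '7' -> DIGIT
  pos 3: '9' -> DIGIT
  pos 5: '7' -> DIGIT
  pos 6: '1' -> DIGIT
  pos 7: '5' -> DIGIT
  pos 8: '1' -> DIGIT
  pos 9: '6' -> DIGIT
  pos 14: '2' -> DIGIT
  pos 15: '3' -> DIGIT
  pos 16: '1' -> DIGIT
Digits found: ['7', '9', '7', '1', '5', '1', '6', '2', '3', '1']
Total: 10

10


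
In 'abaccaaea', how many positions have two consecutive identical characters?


Looking for consecutive identical characters in 'abaccaaea':
  pos 0-1: 'a' vs 'b' -> different
  pos 1-2: 'b' vs 'a' -> different
  pos 2-3: 'a' vs 'c' -> different
  pos 3-4: 'c' vs 'c' -> MATCH ('cc')
  pos 4-5: 'c' vs 'a' -> different
  pos 5-6: 'a' vs 'a' -> MATCH ('aa')
  pos 6-7: 'a' vs 'e' -> different
  pos 7-8: 'e' vs 'a' -> different
Consecutive identical pairs: ['cc', 'aa']
Count: 2

2


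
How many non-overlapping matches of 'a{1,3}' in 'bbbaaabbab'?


Pattern 'a{1,3}' matches between 1 and 3 consecutive a's (greedy).
String: 'bbbaaabbab'
Finding runs of a's and applying greedy matching:
  Run at pos 3: 'aaa' (length 3)
  Run at pos 8: 'a' (length 1)
Matches: ['aaa', 'a']
Count: 2

2


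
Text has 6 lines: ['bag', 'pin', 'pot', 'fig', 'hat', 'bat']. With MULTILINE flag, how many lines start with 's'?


With MULTILINE flag, ^ matches the start of each line.
Lines: ['bag', 'pin', 'pot', 'fig', 'hat', 'bat']
Checking which lines start with 's':
  Line 1: 'bag' -> no
  Line 2: 'pin' -> no
  Line 3: 'pot' -> no
  Line 4: 'fig' -> no
  Line 5: 'hat' -> no
  Line 6: 'bat' -> no
Matching lines: []
Count: 0

0


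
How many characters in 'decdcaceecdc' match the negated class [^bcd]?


Negated class [^bcd] matches any char NOT in {b, c, d}
Scanning 'decdcaceecdc':
  pos 0: 'd' -> no (excluded)
  pos 1: 'e' -> MATCH
  pos 2: 'c' -> no (excluded)
  pos 3: 'd' -> no (excluded)
  pos 4: 'c' -> no (excluded)
  pos 5: 'a' -> MATCH
  pos 6: 'c' -> no (excluded)
  pos 7: 'e' -> MATCH
  pos 8: 'e' -> MATCH
  pos 9: 'c' -> no (excluded)
  pos 10: 'd' -> no (excluded)
  pos 11: 'c' -> no (excluded)
Total matches: 4

4


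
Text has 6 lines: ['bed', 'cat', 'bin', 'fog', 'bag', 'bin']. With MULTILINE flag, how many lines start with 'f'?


With MULTILINE flag, ^ matches the start of each line.
Lines: ['bed', 'cat', 'bin', 'fog', 'bag', 'bin']
Checking which lines start with 'f':
  Line 1: 'bed' -> no
  Line 2: 'cat' -> no
  Line 3: 'bin' -> no
  Line 4: 'fog' -> MATCH
  Line 5: 'bag' -> no
  Line 6: 'bin' -> no
Matching lines: ['fog']
Count: 1

1


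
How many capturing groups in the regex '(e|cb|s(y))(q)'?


To count capturing groups, count each '(' that starts a group.
Pattern: '(e|cb|s(y))(q)'
Walking through the pattern:
  Position 0: '(' -> group #1
  Position 7: '(' -> group #2
  Position 11: '(' -> group #3
Total capturing groups: 3

3


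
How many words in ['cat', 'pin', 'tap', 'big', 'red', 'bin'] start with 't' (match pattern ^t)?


Pattern ^t anchors to start of word. Check which words begin with 't':
  'cat' -> no
  'pin' -> no
  'tap' -> MATCH (starts with 't')
  'big' -> no
  'red' -> no
  'bin' -> no
Matching words: ['tap']
Count: 1

1


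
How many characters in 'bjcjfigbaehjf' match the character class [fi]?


Character class [fi] matches any of: {f, i}
Scanning string 'bjcjfigbaehjf' character by character:
  pos 0: 'b' -> no
  pos 1: 'j' -> no
  pos 2: 'c' -> no
  pos 3: 'j' -> no
  pos 4: 'f' -> MATCH
  pos 5: 'i' -> MATCH
  pos 6: 'g' -> no
  pos 7: 'b' -> no
  pos 8: 'a' -> no
  pos 9: 'e' -> no
  pos 10: 'h' -> no
  pos 11: 'j' -> no
  pos 12: 'f' -> MATCH
Total matches: 3

3


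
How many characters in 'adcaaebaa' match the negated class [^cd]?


Negated class [^cd] matches any char NOT in {c, d}
Scanning 'adcaaebaa':
  pos 0: 'a' -> MATCH
  pos 1: 'd' -> no (excluded)
  pos 2: 'c' -> no (excluded)
  pos 3: 'a' -> MATCH
  pos 4: 'a' -> MATCH
  pos 5: 'e' -> MATCH
  pos 6: 'b' -> MATCH
  pos 7: 'a' -> MATCH
  pos 8: 'a' -> MATCH
Total matches: 7

7


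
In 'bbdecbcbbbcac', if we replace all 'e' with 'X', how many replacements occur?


re.sub('e', 'X', text) replaces every occurrence of 'e' with 'X'.
Text: 'bbdecbcbbbcac'
Scanning for 'e':
  pos 3: 'e' -> replacement #1
Total replacements: 1

1


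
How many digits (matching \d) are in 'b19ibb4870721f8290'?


\d matches any digit 0-9.
Scanning 'b19ibb4870721f8290':
  pos 1: '1' -> DIGIT
  pos 2: '9' -> DIGIT
  pos 6: '4' -> DIGIT
  pos 7: '8' -> DIGIT
  pos 8: '7' -> DIGIT
  pos 9: '0' -> DIGIT
  pos 10: '7' -> DIGIT
  pos 11: '2' -> DIGIT
  pos 12: '1' -> DIGIT
  pos 14: '8' -> DIGIT
  pos 15: '2' -> DIGIT
  pos 16: '9' -> DIGIT
  pos 17: '0' -> DIGIT
Digits found: ['1', '9', '4', '8', '7', '0', '7', '2', '1', '8', '2', '9', '0']
Total: 13

13


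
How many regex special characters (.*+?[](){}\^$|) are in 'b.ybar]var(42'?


Regex special characters are: . * + ? [ ] ( ) { } \ ^ $ |
Scanning 'b.ybar]var(42':
  pos 1: '.' -> SPECIAL
  pos 6: ']' -> SPECIAL
  pos 10: '(' -> SPECIAL
Special chars found: ['.', ']', '(']
Total: 3

3


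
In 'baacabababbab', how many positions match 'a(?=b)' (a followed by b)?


Lookahead 'a(?=b)' matches 'a' only when followed by 'b'.
String: 'baacabababbab'
Checking each position where char is 'a':
  pos 1: 'a' -> no (next='a')
  pos 2: 'a' -> no (next='c')
  pos 4: 'a' -> MATCH (next='b')
  pos 6: 'a' -> MATCH (next='b')
  pos 8: 'a' -> MATCH (next='b')
  pos 11: 'a' -> MATCH (next='b')
Matching positions: [4, 6, 8, 11]
Count: 4

4


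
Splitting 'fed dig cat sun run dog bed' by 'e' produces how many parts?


Splitting by 'e' breaks the string at each occurrence of the separator.
Text: 'fed dig cat sun run dog bed'
Parts after split:
  Part 1: 'f'
  Part 2: 'd dig cat sun run dog b'
  Part 3: 'd'
Total parts: 3

3


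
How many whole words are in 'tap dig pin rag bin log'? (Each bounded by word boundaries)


Word boundaries (\b) mark the start/end of each word.
Text: 'tap dig pin rag bin log'
Splitting by whitespace:
  Word 1: 'tap'
  Word 2: 'dig'
  Word 3: 'pin'
  Word 4: 'rag'
  Word 5: 'bin'
  Word 6: 'log'
Total whole words: 6

6


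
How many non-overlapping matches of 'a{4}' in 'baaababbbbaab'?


Pattern 'a{4}' matches exactly 4 consecutive a's (greedy, non-overlapping).
String: 'baaababbbbaab'
Scanning for runs of a's:
  Run at pos 1: 'aaa' (length 3) -> 0 match(es)
  Run at pos 5: 'a' (length 1) -> 0 match(es)
  Run at pos 10: 'aa' (length 2) -> 0 match(es)
Matches found: []
Total: 0

0


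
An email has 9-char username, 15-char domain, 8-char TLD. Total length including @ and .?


An email address has format: username@domain.tld
Username length: 9
'@' character: 1
Domain length: 15
'.' character: 1
TLD length: 8
Total = 9 + 1 + 15 + 1 + 8 = 34

34


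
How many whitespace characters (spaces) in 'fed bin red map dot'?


\s matches whitespace characters (spaces, tabs, etc.).
Text: 'fed bin red map dot'
This text has 5 words separated by spaces.
Number of spaces = number of words - 1 = 5 - 1 = 4

4


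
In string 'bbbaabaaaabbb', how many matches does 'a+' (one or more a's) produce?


Pattern 'a+' matches one or more consecutive a's.
String: 'bbbaabaaaabbb'
Scanning for runs of a:
  Match 1: 'aa' (length 2)
  Match 2: 'aaaa' (length 4)
Total matches: 2

2


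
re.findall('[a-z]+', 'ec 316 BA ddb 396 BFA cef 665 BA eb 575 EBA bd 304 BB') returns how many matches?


Pattern '[a-z]+' finds one or more lowercase letters.
Text: 'ec 316 BA ddb 396 BFA cef 665 BA eb 575 EBA bd 304 BB'
Scanning for matches:
  Match 1: 'ec'
  Match 2: 'ddb'
  Match 3: 'cef'
  Match 4: 'eb'
  Match 5: 'bd'
Total matches: 5

5


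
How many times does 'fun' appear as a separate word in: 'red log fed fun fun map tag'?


Scanning each word for exact match 'fun':
  Word 1: 'red' -> no
  Word 2: 'log' -> no
  Word 3: 'fed' -> no
  Word 4: 'fun' -> MATCH
  Word 5: 'fun' -> MATCH
  Word 6: 'map' -> no
  Word 7: 'tag' -> no
Total matches: 2

2


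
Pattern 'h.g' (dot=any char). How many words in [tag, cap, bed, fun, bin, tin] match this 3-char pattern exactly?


Pattern 'h.g' means: starts with 'h', any single char, ends with 'g'.
Checking each word (must be exactly 3 chars):
  'tag' (len=3): no
  'cap' (len=3): no
  'bed' (len=3): no
  'fun' (len=3): no
  'bin' (len=3): no
  'tin' (len=3): no
Matching words: []
Total: 0

0


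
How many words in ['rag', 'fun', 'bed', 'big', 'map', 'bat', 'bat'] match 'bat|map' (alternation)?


Alternation 'bat|map' matches either 'bat' or 'map'.
Checking each word:
  'rag' -> no
  'fun' -> no
  'bed' -> no
  'big' -> no
  'map' -> MATCH
  'bat' -> MATCH
  'bat' -> MATCH
Matches: ['map', 'bat', 'bat']
Count: 3

3


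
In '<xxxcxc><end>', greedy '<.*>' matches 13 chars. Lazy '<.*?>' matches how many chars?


Greedy '<.*>' tries to match as MUCH as possible.
Lazy '<.*?>' tries to match as LITTLE as possible.

String: '<xxxcxc><end>'
Greedy '<.*>' starts at first '<' and extends to the LAST '>': '<xxxcxc><end>' (13 chars)
Lazy '<.*?>' starts at first '<' and stops at the FIRST '>': '<xxxcxc>' (8 chars)

8


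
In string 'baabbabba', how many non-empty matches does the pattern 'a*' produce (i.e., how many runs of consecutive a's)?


Pattern 'a*' matches zero or more a's. We want non-empty runs of consecutive a's.
String: 'baabbabba'
Walking through the string to find runs of a's:
  Run 1: positions 1-2 -> 'aa'
  Run 2: positions 5-5 -> 'a'
  Run 3: positions 8-8 -> 'a'
Non-empty runs found: ['aa', 'a', 'a']
Count: 3

3


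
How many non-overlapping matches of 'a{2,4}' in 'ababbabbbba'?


Pattern 'a{2,4}' matches between 2 and 4 consecutive a's (greedy).
String: 'ababbabbbba'
Finding runs of a's and applying greedy matching:
  Run at pos 0: 'a' (length 1)
  Run at pos 2: 'a' (length 1)
  Run at pos 5: 'a' (length 1)
  Run at pos 10: 'a' (length 1)
Matches: []
Count: 0

0


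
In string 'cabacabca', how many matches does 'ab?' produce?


Pattern 'ab?' matches 'a' optionally followed by 'b'.
String: 'cabacabca'
Scanning left to right for 'a' then checking next char:
  Match 1: 'ab' (a followed by b)
  Match 2: 'a' (a not followed by b)
  Match 3: 'ab' (a followed by b)
  Match 4: 'a' (a not followed by b)
Total matches: 4

4


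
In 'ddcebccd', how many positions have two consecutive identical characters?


Looking for consecutive identical characters in 'ddcebccd':
  pos 0-1: 'd' vs 'd' -> MATCH ('dd')
  pos 1-2: 'd' vs 'c' -> different
  pos 2-3: 'c' vs 'e' -> different
  pos 3-4: 'e' vs 'b' -> different
  pos 4-5: 'b' vs 'c' -> different
  pos 5-6: 'c' vs 'c' -> MATCH ('cc')
  pos 6-7: 'c' vs 'd' -> different
Consecutive identical pairs: ['dd', 'cc']
Count: 2

2


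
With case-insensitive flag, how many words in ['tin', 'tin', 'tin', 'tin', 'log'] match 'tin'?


Case-insensitive matching: compare each word's lowercase form to 'tin'.
  'tin' -> lower='tin' -> MATCH
  'tin' -> lower='tin' -> MATCH
  'tin' -> lower='tin' -> MATCH
  'tin' -> lower='tin' -> MATCH
  'log' -> lower='log' -> no
Matches: ['tin', 'tin', 'tin', 'tin']
Count: 4

4


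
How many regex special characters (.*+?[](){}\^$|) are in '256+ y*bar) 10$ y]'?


Regex special characters are: . * + ? [ ] ( ) { } \ ^ $ |
Scanning '256+ y*bar) 10$ y]':
  pos 3: '+' -> SPECIAL
  pos 6: '*' -> SPECIAL
  pos 10: ')' -> SPECIAL
  pos 14: '$' -> SPECIAL
  pos 17: ']' -> SPECIAL
Special chars found: ['+', '*', ')', '$', ']']
Total: 5

5


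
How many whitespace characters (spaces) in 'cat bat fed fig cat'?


\s matches whitespace characters (spaces, tabs, etc.).
Text: 'cat bat fed fig cat'
This text has 5 words separated by spaces.
Number of spaces = number of words - 1 = 5 - 1 = 4

4


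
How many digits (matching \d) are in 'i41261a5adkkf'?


\d matches any digit 0-9.
Scanning 'i41261a5adkkf':
  pos 1: '4' -> DIGIT
  pos 2: '1' -> DIGIT
  pos 3: '2' -> DIGIT
  pos 4: '6' -> DIGIT
  pos 5: '1' -> DIGIT
  pos 7: '5' -> DIGIT
Digits found: ['4', '1', '2', '6', '1', '5']
Total: 6

6


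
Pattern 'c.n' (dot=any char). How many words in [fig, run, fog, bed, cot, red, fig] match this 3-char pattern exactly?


Pattern 'c.n' means: starts with 'c', any single char, ends with 'n'.
Checking each word (must be exactly 3 chars):
  'fig' (len=3): no
  'run' (len=3): no
  'fog' (len=3): no
  'bed' (len=3): no
  'cot' (len=3): no
  'red' (len=3): no
  'fig' (len=3): no
Matching words: []
Total: 0

0


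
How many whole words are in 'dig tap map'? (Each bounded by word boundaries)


Word boundaries (\b) mark the start/end of each word.
Text: 'dig tap map'
Splitting by whitespace:
  Word 1: 'dig'
  Word 2: 'tap'
  Word 3: 'map'
Total whole words: 3

3


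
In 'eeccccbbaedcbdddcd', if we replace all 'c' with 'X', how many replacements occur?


re.sub('c', 'X', text) replaces every occurrence of 'c' with 'X'.
Text: 'eeccccbbaedcbdddcd'
Scanning for 'c':
  pos 2: 'c' -> replacement #1
  pos 3: 'c' -> replacement #2
  pos 4: 'c' -> replacement #3
  pos 5: 'c' -> replacement #4
  pos 11: 'c' -> replacement #5
  pos 16: 'c' -> replacement #6
Total replacements: 6

6


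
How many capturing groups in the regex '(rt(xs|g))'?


To count capturing groups, count each '(' that starts a group.
Pattern: '(rt(xs|g))'
Walking through the pattern:
  Position 0: '(' -> group #1
  Position 3: '(' -> group #2
Total capturing groups: 2

2


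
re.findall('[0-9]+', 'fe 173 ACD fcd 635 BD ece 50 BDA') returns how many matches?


Pattern '[0-9]+' finds one or more digits.
Text: 'fe 173 ACD fcd 635 BD ece 50 BDA'
Scanning for matches:
  Match 1: '173'
  Match 2: '635'
  Match 3: '50'
Total matches: 3

3


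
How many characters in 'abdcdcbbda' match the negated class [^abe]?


Negated class [^abe] matches any char NOT in {a, b, e}
Scanning 'abdcdcbbda':
  pos 0: 'a' -> no (excluded)
  pos 1: 'b' -> no (excluded)
  pos 2: 'd' -> MATCH
  pos 3: 'c' -> MATCH
  pos 4: 'd' -> MATCH
  pos 5: 'c' -> MATCH
  pos 6: 'b' -> no (excluded)
  pos 7: 'b' -> no (excluded)
  pos 8: 'd' -> MATCH
  pos 9: 'a' -> no (excluded)
Total matches: 5

5


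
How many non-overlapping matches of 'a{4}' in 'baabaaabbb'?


Pattern 'a{4}' matches exactly 4 consecutive a's (greedy, non-overlapping).
String: 'baabaaabbb'
Scanning for runs of a's:
  Run at pos 1: 'aa' (length 2) -> 0 match(es)
  Run at pos 4: 'aaa' (length 3) -> 0 match(es)
Matches found: []
Total: 0

0
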